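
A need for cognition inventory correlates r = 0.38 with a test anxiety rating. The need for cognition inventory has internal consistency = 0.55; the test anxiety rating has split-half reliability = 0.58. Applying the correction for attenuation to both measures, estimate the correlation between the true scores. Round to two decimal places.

r_true = r_obs / √(r_xx · r_yy) = 0.38 / √(0.55 × 0.58) = 0.38 / √0.3190 = 0.38 / 0.5648 ≈ 0.67.

0.67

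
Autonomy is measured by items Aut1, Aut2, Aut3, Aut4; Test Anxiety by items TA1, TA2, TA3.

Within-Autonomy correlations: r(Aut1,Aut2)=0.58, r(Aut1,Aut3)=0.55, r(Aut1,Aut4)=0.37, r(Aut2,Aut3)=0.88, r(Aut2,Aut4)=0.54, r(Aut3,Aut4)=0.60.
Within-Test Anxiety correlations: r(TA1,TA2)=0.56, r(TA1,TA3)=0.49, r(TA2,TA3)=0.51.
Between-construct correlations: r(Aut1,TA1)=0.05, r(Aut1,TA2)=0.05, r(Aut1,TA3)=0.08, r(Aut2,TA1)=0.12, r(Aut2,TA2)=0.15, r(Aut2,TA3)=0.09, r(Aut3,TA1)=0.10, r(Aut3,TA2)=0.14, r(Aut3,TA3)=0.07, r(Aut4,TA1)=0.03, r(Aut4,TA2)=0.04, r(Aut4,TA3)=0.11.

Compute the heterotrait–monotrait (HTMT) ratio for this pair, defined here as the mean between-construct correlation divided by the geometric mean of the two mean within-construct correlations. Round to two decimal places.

0.16

Between-construct mean = 1.03/12 = 0.0858.
Mean within-Aut = 3.52/6 = 0.5867; mean within-TA = 1.56/3 = 0.5200.
Geometric mean = √(0.5867 × 0.5200) = 0.5523.
HTMT = 0.0858 / 0.5523 = 0.16.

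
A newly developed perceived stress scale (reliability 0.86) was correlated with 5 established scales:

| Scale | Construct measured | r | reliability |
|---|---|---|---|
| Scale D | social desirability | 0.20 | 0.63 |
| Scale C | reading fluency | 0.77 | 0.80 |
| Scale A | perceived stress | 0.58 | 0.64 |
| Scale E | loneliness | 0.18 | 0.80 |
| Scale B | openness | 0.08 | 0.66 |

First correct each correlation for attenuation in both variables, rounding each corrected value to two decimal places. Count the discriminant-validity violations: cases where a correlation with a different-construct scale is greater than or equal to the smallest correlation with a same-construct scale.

Disattenuated r (r / √(r_scale · r_new)):
  Scale D (disc): 0.20 / √(0.63·0.86) = 0.27
  Scale C (disc): 0.77 / √(0.80·0.86) = 0.93
  Scale A (conv): 0.58 / √(0.64·0.86) = 0.78
  Scale E (disc): 0.18 / √(0.80·0.86) = 0.22
  Scale B (disc): 0.08 / √(0.66·0.86) = 0.11
Smallest convergent = 0.78. Discriminant values: 0.27, 0.93, 0.22, 0.11; count ≥ 0.78 → 1.

1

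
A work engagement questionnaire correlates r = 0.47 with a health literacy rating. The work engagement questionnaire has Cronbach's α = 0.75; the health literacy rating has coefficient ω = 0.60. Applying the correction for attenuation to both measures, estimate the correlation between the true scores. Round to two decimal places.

r_true = r_obs / √(r_xx · r_yy) = 0.47 / √(0.75 × 0.60) = 0.47 / √0.4500 = 0.47 / 0.6708 ≈ 0.70.

0.70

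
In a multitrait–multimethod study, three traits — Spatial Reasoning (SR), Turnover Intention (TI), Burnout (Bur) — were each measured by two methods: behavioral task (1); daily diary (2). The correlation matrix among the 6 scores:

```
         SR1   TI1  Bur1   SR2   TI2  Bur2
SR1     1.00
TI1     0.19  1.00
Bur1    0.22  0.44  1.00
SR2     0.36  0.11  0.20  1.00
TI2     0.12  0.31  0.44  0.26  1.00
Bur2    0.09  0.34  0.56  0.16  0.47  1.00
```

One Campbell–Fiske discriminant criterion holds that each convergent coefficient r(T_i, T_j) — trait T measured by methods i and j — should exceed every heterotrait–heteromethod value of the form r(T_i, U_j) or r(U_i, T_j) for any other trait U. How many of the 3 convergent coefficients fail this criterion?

Checking each validity diagonal entry against its comparison values:
SR (methods 1·2): 0.36 vs {0.12, 0.11, 0.09, 0.20} → pass.
TI (methods 1·2): 0.31 vs {0.11, 0.12, 0.34, 0.44} → fail.
Bur (methods 1·2): 0.56 vs {0.20, 0.09, 0.44, 0.34} → pass.
1 of 3 fail.

1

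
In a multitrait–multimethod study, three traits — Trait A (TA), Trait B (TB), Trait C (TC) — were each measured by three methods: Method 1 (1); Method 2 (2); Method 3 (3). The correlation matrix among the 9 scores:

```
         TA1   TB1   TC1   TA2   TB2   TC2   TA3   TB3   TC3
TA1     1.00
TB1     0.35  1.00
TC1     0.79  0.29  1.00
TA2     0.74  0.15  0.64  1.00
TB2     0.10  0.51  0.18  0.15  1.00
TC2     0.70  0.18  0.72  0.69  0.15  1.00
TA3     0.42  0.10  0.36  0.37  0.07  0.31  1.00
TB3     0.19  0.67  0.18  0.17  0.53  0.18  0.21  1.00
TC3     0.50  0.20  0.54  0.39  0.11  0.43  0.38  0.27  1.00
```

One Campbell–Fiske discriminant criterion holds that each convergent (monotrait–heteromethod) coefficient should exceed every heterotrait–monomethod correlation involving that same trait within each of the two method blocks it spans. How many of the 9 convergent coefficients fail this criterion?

6

Checking each validity diagonal entry against its comparison values:
TA (methods 1·2): 0.74 vs {0.35, 0.15, 0.79, 0.69} → fail.
TA (methods 1·3): 0.42 vs {0.35, 0.21, 0.79, 0.38} → fail.
TA (methods 2·3): 0.37 vs {0.15, 0.21, 0.69, 0.38} → fail.
TB (methods 1·2): 0.51 vs {0.35, 0.15, 0.29, 0.15} → pass.
TB (methods 1·3): 0.67 vs {0.35, 0.21, 0.29, 0.27} → pass.
TB (methods 2·3): 0.53 vs {0.15, 0.21, 0.15, 0.27} → pass.
TC (methods 1·2): 0.72 vs {0.79, 0.69, 0.29, 0.15} → fail.
TC (methods 1·3): 0.54 vs {0.79, 0.38, 0.29, 0.27} → fail.
TC (methods 2·3): 0.43 vs {0.69, 0.38, 0.15, 0.27} → fail.
6 of 9 fail.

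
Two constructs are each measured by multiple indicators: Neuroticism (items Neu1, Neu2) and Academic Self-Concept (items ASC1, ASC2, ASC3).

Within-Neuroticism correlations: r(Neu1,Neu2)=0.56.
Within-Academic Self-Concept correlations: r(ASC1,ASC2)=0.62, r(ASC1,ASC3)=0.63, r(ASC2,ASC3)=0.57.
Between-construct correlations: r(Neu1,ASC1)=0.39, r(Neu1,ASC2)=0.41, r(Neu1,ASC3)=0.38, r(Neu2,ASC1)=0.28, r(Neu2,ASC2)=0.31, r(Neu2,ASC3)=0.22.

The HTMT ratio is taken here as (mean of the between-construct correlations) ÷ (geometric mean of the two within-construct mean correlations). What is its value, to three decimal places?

Mean heterotrait r = 1.99/6 = 0.3317.
Mean within-Neu = 0.56/1 = 0.5600; mean within-ASC = 1.82/3 = 0.6067.
Geometric mean = √(0.5600 × 0.6067) = 0.5829.
HTMT = 0.3317 / 0.5829 = 0.569.

0.569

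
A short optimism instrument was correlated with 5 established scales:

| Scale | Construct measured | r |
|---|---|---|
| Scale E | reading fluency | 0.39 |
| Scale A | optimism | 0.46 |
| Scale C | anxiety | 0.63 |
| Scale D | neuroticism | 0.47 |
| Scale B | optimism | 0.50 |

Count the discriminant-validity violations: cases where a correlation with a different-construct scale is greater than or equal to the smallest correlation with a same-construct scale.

Convergent (same construct = optimism): Scale A, Scale B.
Smallest convergent = 0.46. Discriminant values: 0.39, 0.63, 0.47; count ≥ 0.46 → 2.

2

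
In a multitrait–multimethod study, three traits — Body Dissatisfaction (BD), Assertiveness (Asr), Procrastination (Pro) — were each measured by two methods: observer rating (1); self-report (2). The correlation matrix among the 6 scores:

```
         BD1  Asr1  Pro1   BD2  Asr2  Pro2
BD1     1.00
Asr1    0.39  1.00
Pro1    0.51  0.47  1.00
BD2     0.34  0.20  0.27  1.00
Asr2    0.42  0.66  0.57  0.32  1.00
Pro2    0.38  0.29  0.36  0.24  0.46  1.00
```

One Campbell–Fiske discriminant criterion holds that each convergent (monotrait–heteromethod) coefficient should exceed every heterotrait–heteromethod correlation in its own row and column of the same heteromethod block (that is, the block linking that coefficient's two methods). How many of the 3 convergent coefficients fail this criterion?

Checking each validity diagonal entry against its comparison values:
BD (methods 1·2): 0.34 vs {0.42, 0.20, 0.38, 0.27} → fail.
Asr (methods 1·2): 0.66 vs {0.20, 0.42, 0.29, 0.57} → pass.
Pro (methods 1·2): 0.36 vs {0.27, 0.38, 0.57, 0.29} → fail.
2 of 3 fail.

2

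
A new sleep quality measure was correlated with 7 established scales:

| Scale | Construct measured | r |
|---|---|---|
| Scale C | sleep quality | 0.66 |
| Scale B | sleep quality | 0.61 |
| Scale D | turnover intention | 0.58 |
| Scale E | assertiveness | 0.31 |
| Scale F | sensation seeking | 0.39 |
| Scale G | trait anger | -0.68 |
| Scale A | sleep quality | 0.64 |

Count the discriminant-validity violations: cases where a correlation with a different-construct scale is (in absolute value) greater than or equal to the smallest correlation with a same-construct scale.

Convergent (same construct = sleep quality): Scale C, Scale B, Scale A.
Smallest convergent = 0.61. Discriminant |r|: 0.58, 0.31, 0.39, 0.68; count ≥ 0.61 → 1.

1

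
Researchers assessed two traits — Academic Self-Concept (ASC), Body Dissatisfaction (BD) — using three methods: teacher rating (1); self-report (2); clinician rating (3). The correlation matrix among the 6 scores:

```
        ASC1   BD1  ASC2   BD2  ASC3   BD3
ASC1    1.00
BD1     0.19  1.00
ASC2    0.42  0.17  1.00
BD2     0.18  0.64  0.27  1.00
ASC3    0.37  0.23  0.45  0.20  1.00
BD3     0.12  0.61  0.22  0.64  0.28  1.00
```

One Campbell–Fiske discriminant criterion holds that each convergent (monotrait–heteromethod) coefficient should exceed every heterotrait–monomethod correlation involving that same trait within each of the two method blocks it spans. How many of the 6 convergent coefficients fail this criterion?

0

Each convergent coefficient versus the relevant comparison correlations:
ASC (methods 1·2): 0.42 vs {0.19, 0.27} → pass.
ASC (methods 1·3): 0.37 vs {0.19, 0.28} → pass.
ASC (methods 2·3): 0.45 vs {0.27, 0.28} → pass.
BD (methods 1·2): 0.64 vs {0.19, 0.27} → pass.
BD (methods 1·3): 0.61 vs {0.19, 0.28} → pass.
BD (methods 2·3): 0.64 vs {0.27, 0.28} → pass.
0 of 6 fail.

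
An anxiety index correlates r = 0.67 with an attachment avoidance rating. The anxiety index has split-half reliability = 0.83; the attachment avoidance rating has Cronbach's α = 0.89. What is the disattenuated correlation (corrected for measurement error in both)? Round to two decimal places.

r_true = r_obs / √(r_xx · r_yy) = 0.67 / √(0.83 × 0.89) = 0.67 / √0.7387 = 0.67 / 0.8595 ≈ 0.78.

0.78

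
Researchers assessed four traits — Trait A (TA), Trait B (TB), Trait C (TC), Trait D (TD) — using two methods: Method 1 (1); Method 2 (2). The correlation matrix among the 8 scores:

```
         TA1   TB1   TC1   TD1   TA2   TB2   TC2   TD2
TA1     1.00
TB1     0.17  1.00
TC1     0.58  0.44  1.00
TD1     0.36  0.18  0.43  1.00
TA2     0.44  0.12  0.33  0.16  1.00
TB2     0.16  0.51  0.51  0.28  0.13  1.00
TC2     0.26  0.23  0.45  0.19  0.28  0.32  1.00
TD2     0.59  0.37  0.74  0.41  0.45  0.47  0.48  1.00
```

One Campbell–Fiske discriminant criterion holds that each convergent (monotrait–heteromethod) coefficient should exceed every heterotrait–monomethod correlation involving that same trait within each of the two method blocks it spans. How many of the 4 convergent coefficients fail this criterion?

Convergent coefficients and their comparison sets:
TA (methods 1·2): 0.44 vs {0.17, 0.13, 0.58, 0.28, 0.36, 0.45} → fail.
TB (methods 1·2): 0.51 vs {0.17, 0.13, 0.44, 0.32, 0.18, 0.47} → pass.
TC (methods 1·2): 0.45 vs {0.58, 0.28, 0.44, 0.32, 0.43, 0.48} → fail.
TD (methods 1·2): 0.41 vs {0.36, 0.45, 0.18, 0.47, 0.43, 0.48} → fail.
3 of 4 fail.

3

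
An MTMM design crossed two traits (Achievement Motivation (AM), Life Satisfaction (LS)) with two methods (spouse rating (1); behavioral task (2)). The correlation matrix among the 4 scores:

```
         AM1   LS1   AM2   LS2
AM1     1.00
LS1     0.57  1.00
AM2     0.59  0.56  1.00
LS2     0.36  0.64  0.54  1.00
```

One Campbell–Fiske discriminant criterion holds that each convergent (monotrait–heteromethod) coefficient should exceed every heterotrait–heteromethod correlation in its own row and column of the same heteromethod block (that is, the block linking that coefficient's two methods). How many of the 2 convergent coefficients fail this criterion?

0

Checking each validity diagonal entry against its comparison values:
AM (methods 1·2): 0.59 vs {0.36, 0.56} → pass.
LS (methods 1·2): 0.64 vs {0.56, 0.36} → pass.
0 of 2 fail.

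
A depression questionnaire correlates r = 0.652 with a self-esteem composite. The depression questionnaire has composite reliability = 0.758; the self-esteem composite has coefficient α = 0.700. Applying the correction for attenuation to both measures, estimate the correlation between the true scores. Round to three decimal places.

r_true = r_obs / √(r_xx · r_yy) = 0.652 / √(0.758 × 0.700) = 0.652 / √0.530600 = 0.652 / 0.7284 ≈ 0.895.

0.895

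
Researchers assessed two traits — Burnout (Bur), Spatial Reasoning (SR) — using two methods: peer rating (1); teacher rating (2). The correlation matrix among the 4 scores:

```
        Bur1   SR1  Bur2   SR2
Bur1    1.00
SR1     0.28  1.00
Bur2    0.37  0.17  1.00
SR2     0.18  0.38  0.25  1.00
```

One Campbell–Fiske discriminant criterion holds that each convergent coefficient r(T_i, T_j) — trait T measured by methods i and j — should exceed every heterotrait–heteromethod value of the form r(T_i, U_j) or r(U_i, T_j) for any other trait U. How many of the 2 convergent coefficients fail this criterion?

0

Each convergent coefficient versus the relevant comparison correlations:
Bur (methods 1·2): 0.37 vs {0.18, 0.17} → pass.
SR (methods 1·2): 0.38 vs {0.17, 0.18} → pass.
0 of 2 fail.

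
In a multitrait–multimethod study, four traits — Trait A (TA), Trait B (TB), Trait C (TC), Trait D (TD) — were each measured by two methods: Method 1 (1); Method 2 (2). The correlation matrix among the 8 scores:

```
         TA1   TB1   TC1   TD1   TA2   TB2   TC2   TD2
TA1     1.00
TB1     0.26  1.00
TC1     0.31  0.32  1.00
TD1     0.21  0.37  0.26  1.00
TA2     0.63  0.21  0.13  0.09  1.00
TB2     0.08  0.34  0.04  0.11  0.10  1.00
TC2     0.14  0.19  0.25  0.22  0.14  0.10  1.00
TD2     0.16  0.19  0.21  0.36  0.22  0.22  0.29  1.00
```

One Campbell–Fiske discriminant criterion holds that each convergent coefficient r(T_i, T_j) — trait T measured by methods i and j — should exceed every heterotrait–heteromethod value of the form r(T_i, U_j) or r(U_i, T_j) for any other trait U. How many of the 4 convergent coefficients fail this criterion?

Convergent coefficients and their comparison sets:
TA (methods 1·2): 0.63 vs {0.08, 0.21, 0.14, 0.13, 0.16, 0.09} → pass.
TB (methods 1·2): 0.34 vs {0.21, 0.08, 0.19, 0.04, 0.19, 0.11} → pass.
TC (methods 1·2): 0.25 vs {0.13, 0.14, 0.04, 0.19, 0.21, 0.22} → pass.
TD (methods 1·2): 0.36 vs {0.09, 0.16, 0.11, 0.19, 0.22, 0.21} → pass.
0 of 4 fail.

0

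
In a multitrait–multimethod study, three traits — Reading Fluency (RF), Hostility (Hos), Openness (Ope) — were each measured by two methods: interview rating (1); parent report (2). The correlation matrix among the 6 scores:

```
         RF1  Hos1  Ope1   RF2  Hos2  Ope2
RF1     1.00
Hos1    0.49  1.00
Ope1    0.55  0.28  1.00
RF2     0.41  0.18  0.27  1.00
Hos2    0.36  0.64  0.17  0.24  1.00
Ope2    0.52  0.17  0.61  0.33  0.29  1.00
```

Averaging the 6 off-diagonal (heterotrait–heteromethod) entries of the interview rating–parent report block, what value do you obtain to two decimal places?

HTHM values (method 1 × method 2): 0.36, 0.52, 0.18, 0.17, 0.27, 0.17; mean = 1.67/6 = 0.28.

0.28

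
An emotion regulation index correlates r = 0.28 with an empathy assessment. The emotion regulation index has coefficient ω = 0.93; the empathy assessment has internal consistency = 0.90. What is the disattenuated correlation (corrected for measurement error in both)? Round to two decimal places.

0.31

r_true = r_obs / √(r_xx · r_yy) = 0.28 / √(0.93 × 0.90) = 0.28 / √0.8370 = 0.28 / 0.9149 ≈ 0.31.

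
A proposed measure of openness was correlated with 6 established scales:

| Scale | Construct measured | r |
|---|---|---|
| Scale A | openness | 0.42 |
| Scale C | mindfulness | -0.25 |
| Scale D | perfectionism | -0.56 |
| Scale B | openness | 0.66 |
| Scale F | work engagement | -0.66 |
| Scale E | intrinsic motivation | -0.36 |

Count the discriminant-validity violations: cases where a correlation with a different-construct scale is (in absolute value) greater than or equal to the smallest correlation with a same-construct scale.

2

Convergent (same construct = openness): Scale A, Scale B.
Smallest convergent = 0.42. Discriminant |r|: 0.25, 0.56, 0.66, 0.36; count ≥ 0.42 → 2.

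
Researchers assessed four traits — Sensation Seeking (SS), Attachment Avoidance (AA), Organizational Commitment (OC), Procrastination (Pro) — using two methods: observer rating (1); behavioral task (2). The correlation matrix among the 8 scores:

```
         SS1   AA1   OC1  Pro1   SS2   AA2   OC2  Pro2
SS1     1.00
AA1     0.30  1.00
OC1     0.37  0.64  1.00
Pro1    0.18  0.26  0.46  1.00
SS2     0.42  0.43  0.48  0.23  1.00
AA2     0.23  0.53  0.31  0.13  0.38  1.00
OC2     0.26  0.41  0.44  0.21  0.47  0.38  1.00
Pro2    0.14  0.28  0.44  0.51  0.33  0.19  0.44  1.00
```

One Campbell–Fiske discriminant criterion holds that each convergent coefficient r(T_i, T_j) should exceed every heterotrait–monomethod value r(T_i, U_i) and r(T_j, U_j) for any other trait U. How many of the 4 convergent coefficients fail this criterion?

3

Convergent coefficients and their comparison sets:
SS (methods 1·2): 0.42 vs {0.30, 0.38, 0.37, 0.47, 0.18, 0.33} → fail.
AA (methods 1·2): 0.53 vs {0.30, 0.38, 0.64, 0.38, 0.26, 0.19} → fail.
OC (methods 1·2): 0.44 vs {0.37, 0.47, 0.64, 0.38, 0.46, 0.44} → fail.
Pro (methods 1·2): 0.51 vs {0.18, 0.33, 0.26, 0.19, 0.46, 0.44} → pass.
3 of 4 fail.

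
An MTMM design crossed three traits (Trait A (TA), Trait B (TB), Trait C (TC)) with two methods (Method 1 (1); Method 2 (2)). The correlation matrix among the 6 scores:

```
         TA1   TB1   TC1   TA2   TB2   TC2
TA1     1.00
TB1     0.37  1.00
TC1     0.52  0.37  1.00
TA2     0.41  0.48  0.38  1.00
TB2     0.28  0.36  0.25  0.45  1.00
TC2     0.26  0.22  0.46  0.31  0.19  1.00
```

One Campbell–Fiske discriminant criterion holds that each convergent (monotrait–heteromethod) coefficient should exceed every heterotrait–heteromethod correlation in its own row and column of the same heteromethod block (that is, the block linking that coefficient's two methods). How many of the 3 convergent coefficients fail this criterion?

Each convergent coefficient versus the relevant comparison correlations:
TA (methods 1·2): 0.41 vs {0.28, 0.48, 0.26, 0.38} → fail.
TB (methods 1·2): 0.36 vs {0.48, 0.28, 0.22, 0.25} → fail.
TC (methods 1·2): 0.46 vs {0.38, 0.26, 0.25, 0.22} → pass.
2 of 3 fail.

2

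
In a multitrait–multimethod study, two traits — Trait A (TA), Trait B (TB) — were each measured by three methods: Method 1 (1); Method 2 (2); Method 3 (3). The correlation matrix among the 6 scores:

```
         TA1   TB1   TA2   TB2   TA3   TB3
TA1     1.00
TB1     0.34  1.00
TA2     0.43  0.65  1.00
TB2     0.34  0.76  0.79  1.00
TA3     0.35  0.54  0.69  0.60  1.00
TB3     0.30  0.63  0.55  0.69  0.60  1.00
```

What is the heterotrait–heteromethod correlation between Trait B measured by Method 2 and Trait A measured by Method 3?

Different traits and methods: r(TB2, TA3) = 0.60.

0.60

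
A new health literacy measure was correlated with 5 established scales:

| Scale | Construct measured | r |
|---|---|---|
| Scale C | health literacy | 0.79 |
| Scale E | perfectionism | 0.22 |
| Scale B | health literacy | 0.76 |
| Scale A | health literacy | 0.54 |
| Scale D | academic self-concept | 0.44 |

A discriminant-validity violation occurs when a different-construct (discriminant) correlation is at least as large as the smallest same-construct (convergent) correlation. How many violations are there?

Convergent (same construct = health literacy): Scale C, Scale B, Scale A.
Smallest convergent = 0.54. Discriminant values: 0.22, 0.44; count ≥ 0.54 → 0.

0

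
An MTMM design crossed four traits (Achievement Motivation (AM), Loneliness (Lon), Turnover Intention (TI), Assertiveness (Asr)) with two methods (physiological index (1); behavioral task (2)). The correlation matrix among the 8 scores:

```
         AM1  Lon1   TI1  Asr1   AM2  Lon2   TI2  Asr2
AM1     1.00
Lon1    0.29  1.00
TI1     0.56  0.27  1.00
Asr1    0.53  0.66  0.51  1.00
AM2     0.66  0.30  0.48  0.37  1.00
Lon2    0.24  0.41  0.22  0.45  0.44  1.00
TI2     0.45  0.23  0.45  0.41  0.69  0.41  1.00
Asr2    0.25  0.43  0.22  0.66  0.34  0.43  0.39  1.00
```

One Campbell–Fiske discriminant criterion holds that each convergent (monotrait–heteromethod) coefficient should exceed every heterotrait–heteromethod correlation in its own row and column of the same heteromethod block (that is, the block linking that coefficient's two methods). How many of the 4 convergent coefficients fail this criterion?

2

Checking each validity diagonal entry against its comparison values:
AM (methods 1·2): 0.66 vs {0.24, 0.30, 0.45, 0.48, 0.25, 0.37} → pass.
Lon (methods 1·2): 0.41 vs {0.30, 0.24, 0.23, 0.22, 0.43, 0.45} → fail.
TI (methods 1·2): 0.45 vs {0.48, 0.45, 0.22, 0.23, 0.22, 0.41} → fail.
Asr (methods 1·2): 0.66 vs {0.37, 0.25, 0.45, 0.43, 0.41, 0.22} → pass.
2 of 4 fail.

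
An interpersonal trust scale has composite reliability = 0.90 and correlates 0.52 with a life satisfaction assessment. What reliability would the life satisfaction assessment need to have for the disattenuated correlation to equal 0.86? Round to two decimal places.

0.41

r_true = r_obs / √(r_xx · r_yy) ⇒ 0.86 = 0.52 / √(0.90 · r_yy).
√(0.90 · r_yy) = 0.52 / 0.86 = 0.6047; 0.90 · r_yy = 0.3657; r_yy = 0.3657 / 0.90 ≈ 0.41.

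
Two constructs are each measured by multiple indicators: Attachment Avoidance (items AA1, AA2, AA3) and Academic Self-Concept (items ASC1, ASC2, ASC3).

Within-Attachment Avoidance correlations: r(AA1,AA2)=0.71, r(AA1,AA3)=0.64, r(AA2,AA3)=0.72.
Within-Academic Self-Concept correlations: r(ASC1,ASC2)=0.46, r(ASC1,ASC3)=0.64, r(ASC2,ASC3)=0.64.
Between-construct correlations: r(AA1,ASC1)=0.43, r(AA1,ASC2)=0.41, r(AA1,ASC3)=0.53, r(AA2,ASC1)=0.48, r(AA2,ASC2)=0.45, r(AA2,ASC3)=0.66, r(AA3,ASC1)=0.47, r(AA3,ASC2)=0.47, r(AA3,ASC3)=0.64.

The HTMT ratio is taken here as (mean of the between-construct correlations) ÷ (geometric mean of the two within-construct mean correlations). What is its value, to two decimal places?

Mean between = 4.54/9 = 0.5044.
Mean within-AA = 2.07/3 = 0.6900; mean within-ASC = 1.74/3 = 0.5800.
Geometric mean = √(0.6900 × 0.5800) = 0.6326.
HTMT = 0.5044 / 0.6326 = 0.80.

0.80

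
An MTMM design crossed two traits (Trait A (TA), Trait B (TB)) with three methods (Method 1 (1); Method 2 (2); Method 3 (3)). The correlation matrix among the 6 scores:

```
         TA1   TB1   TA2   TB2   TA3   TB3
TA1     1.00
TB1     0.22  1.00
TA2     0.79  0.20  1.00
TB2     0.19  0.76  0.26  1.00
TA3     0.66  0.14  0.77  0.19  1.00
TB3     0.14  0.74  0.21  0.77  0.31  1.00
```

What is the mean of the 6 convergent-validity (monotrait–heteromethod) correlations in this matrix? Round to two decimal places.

Convergent values: 0.79, 0.66, 0.77, 0.76, 0.74, 0.77; mean = 4.49/6 = 0.75.

0.75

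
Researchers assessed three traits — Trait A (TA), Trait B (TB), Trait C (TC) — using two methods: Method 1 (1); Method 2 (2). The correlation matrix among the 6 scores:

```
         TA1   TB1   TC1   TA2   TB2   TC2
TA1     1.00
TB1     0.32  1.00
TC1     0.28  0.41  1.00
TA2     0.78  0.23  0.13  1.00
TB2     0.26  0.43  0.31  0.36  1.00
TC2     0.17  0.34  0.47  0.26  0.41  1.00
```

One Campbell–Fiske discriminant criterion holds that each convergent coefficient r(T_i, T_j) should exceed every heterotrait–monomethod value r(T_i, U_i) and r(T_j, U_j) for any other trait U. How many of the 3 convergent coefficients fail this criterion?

0

Checking each validity diagonal entry against its comparison values:
TA (methods 1·2): 0.78 vs {0.32, 0.36, 0.28, 0.26} → pass.
TB (methods 1·2): 0.43 vs {0.32, 0.36, 0.41, 0.41} → pass.
TC (methods 1·2): 0.47 vs {0.28, 0.26, 0.41, 0.41} → pass.
0 of 3 fail.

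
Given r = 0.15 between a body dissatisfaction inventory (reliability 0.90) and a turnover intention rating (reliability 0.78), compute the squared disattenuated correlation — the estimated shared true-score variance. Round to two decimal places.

Disattenuated r = 0.15 / √(0.90 × 0.78) = 0.15 / 0.8379 = 0.1790.
Shared true-score variance = 0.1790² = 0.0320 ≈ 0.03.

0.03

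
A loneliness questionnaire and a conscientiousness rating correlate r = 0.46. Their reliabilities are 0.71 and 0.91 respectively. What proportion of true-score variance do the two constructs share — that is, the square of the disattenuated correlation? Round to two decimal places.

Disattenuated r = 0.46 / √(0.71 × 0.91) = 0.46 / 0.8038 = 0.5723.
Shared true-score variance = 0.5723² = 0.3275 ≈ 0.33.

0.33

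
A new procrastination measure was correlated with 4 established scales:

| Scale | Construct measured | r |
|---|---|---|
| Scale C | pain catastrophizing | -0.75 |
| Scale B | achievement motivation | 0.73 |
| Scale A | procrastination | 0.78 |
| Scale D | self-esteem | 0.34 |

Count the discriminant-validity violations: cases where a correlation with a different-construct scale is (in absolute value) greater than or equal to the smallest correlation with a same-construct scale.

0

Convergent (same construct = procrastination): Scale A.
Smallest convergent = 0.78. Discriminant |r|: 0.75, 0.73, 0.34; count ≥ 0.78 → 0.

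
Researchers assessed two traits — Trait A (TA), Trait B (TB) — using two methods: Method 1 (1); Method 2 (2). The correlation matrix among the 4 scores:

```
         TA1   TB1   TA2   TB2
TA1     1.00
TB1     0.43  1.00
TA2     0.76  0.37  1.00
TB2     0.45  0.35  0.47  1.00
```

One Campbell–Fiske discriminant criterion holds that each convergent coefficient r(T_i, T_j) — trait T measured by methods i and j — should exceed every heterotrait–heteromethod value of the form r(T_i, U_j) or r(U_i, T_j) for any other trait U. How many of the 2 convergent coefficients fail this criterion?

Convergent coefficients and their comparison sets:
TA (methods 1·2): 0.76 vs {0.45, 0.37} → pass.
TB (methods 1·2): 0.35 vs {0.37, 0.45} → fail.
1 of 2 fail.

1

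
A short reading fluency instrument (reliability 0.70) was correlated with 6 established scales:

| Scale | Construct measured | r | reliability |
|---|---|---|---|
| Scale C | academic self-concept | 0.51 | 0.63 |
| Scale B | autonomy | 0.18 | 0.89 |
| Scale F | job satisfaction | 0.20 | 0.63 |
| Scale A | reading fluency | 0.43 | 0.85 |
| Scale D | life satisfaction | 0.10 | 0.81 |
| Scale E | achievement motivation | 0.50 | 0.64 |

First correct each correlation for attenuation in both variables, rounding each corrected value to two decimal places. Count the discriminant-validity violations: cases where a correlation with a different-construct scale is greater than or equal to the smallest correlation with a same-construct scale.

Disattenuated r (r / √(r_scale · r_new)):
  Scale C (disc): 0.51 / √(0.63·0.70) = 0.77
  Scale B (disc): 0.18 / √(0.89·0.70) = 0.23
  Scale F (disc): 0.20 / √(0.63·0.70) = 0.30
  Scale A (conv): 0.43 / √(0.85·0.70) = 0.56
  Scale D (disc): 0.10 / √(0.81·0.70) = 0.13
  Scale E (disc): 0.50 / √(0.64·0.70) = 0.75
Smallest convergent = 0.56. Discriminant values: 0.77, 0.23, 0.30, 0.13, 0.75; count ≥ 0.56 → 2.

2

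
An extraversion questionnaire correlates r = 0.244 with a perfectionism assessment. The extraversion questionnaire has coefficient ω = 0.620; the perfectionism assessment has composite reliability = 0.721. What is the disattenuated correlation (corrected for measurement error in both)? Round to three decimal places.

0.365

r_true = r_obs / √(r_xx · r_yy) = 0.244 / √(0.620 × 0.721) = 0.244 / √0.447020 = 0.244 / 0.6686 ≈ 0.365.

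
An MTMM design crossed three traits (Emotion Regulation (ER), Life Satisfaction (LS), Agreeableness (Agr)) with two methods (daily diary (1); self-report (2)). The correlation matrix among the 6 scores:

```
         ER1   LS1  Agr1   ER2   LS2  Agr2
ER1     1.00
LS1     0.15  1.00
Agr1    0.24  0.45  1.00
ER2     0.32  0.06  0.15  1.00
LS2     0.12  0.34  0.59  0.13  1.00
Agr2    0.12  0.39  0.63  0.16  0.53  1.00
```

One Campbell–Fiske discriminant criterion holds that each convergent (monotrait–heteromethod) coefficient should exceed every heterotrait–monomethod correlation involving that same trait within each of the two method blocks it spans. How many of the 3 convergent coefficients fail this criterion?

1

Convergent coefficients and their comparison sets:
ER (methods 1·2): 0.32 vs {0.15, 0.13, 0.24, 0.16} → pass.
LS (methods 1·2): 0.34 vs {0.15, 0.13, 0.45, 0.53} → fail.
Agr (methods 1·2): 0.63 vs {0.24, 0.16, 0.45, 0.53} → pass.
1 of 3 fail.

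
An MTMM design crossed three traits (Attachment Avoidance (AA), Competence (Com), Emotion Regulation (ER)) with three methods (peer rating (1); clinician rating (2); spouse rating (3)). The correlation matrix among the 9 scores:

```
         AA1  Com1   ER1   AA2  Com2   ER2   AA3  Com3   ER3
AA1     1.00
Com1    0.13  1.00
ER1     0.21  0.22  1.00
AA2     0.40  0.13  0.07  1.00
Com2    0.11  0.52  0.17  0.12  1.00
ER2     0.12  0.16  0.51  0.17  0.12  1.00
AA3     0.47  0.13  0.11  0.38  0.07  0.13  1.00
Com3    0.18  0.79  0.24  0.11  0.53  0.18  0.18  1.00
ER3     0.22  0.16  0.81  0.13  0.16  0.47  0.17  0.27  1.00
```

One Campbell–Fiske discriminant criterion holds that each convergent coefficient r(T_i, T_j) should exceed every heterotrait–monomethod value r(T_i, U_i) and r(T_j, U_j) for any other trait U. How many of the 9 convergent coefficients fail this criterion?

0

Convergent coefficients and their comparison sets:
AA (methods 1·2): 0.40 vs {0.13, 0.12, 0.21, 0.17} → pass.
AA (methods 1·3): 0.47 vs {0.13, 0.18, 0.21, 0.17} → pass.
AA (methods 2·3): 0.38 vs {0.12, 0.18, 0.17, 0.17} → pass.
Com (methods 1·2): 0.52 vs {0.13, 0.12, 0.22, 0.12} → pass.
Com (methods 1·3): 0.79 vs {0.13, 0.18, 0.22, 0.27} → pass.
Com (methods 2·3): 0.53 vs {0.12, 0.18, 0.12, 0.27} → pass.
ER (methods 1·2): 0.51 vs {0.21, 0.17, 0.22, 0.12} → pass.
ER (methods 1·3): 0.81 vs {0.21, 0.17, 0.22, 0.27} → pass.
ER (methods 2·3): 0.47 vs {0.17, 0.17, 0.12, 0.27} → pass.
0 of 9 fail.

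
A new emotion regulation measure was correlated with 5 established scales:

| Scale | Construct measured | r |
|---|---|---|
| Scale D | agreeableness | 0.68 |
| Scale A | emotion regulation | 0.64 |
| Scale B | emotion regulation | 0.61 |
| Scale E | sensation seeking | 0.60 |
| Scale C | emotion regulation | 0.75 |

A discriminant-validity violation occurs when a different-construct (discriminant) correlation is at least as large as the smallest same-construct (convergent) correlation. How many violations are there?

Convergent (same construct = emotion regulation): Scale A, Scale B, Scale C.
Smallest convergent = 0.61. Discriminant values: 0.68, 0.60; count ≥ 0.61 → 1.

1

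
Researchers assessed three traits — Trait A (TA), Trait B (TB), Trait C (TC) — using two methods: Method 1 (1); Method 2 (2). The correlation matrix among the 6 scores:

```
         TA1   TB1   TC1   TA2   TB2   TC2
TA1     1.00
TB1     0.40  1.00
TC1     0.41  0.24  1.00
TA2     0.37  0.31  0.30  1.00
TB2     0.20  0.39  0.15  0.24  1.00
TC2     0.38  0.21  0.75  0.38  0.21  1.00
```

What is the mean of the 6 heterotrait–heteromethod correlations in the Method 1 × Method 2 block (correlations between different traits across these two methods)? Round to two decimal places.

0.26

HTHM values (method 1 × method 2): 0.20, 0.38, 0.31, 0.21, 0.30, 0.15; mean = 1.55/6 = 0.26.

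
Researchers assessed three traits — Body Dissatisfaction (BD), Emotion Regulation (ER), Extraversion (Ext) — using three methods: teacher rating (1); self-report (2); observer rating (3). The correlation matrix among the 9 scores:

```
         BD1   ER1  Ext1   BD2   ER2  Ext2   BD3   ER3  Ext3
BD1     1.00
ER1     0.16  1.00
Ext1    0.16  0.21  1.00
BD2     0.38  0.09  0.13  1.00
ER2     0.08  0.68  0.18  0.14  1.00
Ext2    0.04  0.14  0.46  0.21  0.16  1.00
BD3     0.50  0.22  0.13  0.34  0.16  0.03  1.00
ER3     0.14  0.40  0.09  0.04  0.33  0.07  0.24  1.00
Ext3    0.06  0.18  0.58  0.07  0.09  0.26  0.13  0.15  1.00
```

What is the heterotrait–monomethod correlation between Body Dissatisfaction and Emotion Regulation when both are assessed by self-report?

Different traits, same method: r(BD2, ER2) = 0.14.

0.14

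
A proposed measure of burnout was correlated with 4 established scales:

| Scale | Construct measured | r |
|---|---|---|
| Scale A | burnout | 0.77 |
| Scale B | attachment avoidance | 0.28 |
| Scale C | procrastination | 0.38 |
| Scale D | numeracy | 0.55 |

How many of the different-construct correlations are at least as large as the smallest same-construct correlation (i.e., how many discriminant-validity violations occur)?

0

Convergent (same construct = burnout): Scale A.
Smallest convergent = 0.77. Discriminant values: 0.28, 0.38, 0.55; count ≥ 0.77 → 0.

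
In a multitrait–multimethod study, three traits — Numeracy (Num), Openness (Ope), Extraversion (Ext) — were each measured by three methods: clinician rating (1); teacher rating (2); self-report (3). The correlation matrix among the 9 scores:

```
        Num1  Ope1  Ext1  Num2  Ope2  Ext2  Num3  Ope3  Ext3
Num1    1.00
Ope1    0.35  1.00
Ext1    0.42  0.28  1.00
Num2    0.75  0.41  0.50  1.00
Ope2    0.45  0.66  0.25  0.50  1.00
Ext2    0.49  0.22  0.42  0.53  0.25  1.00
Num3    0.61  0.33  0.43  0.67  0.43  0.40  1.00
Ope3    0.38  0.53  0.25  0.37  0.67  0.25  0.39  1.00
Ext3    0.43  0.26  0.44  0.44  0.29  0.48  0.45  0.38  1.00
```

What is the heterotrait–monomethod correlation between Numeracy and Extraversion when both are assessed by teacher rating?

0.53

Different traits, same method: r(Num2, Ext2) = 0.53.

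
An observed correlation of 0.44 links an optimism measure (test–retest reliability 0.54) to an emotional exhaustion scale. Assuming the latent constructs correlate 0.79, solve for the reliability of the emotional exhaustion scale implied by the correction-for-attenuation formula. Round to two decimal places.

r_true = r_obs / √(r_xx · r_yy) ⇒ 0.79 = 0.44 / √(0.54 · r_yy).
√(0.54 · r_yy) = 0.44 / 0.79 = 0.5570; 0.54 · r_yy = 0.3102; r_yy = 0.3102 / 0.54 ≈ 0.57.

0.57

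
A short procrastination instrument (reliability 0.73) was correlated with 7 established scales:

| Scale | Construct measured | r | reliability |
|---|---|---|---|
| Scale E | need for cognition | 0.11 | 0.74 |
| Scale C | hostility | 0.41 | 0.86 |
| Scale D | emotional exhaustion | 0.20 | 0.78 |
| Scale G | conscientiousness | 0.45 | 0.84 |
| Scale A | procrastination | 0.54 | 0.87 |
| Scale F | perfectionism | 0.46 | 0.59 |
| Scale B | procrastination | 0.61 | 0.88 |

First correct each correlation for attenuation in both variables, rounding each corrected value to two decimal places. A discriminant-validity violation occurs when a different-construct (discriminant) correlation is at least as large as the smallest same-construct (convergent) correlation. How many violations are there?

Disattenuated r (r / √(r_scale · r_new)):
  Scale E (disc): 0.11 / √(0.74·0.73) = 0.15
  Scale C (disc): 0.41 / √(0.86·0.73) = 0.52
  Scale D (disc): 0.20 / √(0.78·0.73) = 0.27
  Scale G (disc): 0.45 / √(0.84·0.73) = 0.57
  Scale A (conv): 0.54 / √(0.87·0.73) = 0.68
  Scale F (disc): 0.46 / √(0.59·0.73) = 0.70
  Scale B (conv): 0.61 / √(0.88·0.73) = 0.76
Smallest convergent = 0.68. Discriminant values: 0.15, 0.52, 0.27, 0.57, 0.70; count ≥ 0.68 → 1.

1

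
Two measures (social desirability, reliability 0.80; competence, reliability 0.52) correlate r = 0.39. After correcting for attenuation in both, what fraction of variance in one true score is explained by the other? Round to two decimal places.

Disattenuated r = 0.39 / √(0.80 × 0.52) = 0.39 / 0.6450 = 0.6047.
Shared true-score variance = 0.6047² = 0.3657 ≈ 0.37.

0.37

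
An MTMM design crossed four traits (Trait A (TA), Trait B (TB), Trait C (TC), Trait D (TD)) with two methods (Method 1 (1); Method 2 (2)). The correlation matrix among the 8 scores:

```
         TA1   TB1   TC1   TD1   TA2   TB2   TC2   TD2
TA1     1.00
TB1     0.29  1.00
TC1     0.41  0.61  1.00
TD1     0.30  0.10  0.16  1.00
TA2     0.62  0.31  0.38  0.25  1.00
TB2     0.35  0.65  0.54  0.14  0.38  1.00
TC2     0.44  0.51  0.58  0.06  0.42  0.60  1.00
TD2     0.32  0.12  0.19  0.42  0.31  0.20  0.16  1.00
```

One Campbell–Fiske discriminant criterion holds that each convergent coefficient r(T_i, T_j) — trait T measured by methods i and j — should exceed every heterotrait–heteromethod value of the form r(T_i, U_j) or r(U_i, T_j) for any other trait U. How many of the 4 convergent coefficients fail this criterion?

Convergent coefficients and their comparison sets:
TA (methods 1·2): 0.62 vs {0.35, 0.31, 0.44, 0.38, 0.32, 0.25} → pass.
TB (methods 1·2): 0.65 vs {0.31, 0.35, 0.51, 0.54, 0.12, 0.14} → pass.
TC (methods 1·2): 0.58 vs {0.38, 0.44, 0.54, 0.51, 0.19, 0.06} → pass.
TD (methods 1·2): 0.42 vs {0.25, 0.32, 0.14, 0.12, 0.06, 0.19} → pass.
0 of 4 fail.

0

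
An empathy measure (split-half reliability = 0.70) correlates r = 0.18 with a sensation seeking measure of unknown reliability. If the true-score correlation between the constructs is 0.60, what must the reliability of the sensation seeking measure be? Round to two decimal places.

0.13

r_true = r_obs / √(r_xx · r_yy) ⇒ 0.60 = 0.18 / √(0.70 · r_yy).
√(0.70 · r_yy) = 0.18 / 0.60 = 0.3000; 0.70 · r_yy = 0.0900; r_yy = 0.0900 / 0.70 ≈ 0.13.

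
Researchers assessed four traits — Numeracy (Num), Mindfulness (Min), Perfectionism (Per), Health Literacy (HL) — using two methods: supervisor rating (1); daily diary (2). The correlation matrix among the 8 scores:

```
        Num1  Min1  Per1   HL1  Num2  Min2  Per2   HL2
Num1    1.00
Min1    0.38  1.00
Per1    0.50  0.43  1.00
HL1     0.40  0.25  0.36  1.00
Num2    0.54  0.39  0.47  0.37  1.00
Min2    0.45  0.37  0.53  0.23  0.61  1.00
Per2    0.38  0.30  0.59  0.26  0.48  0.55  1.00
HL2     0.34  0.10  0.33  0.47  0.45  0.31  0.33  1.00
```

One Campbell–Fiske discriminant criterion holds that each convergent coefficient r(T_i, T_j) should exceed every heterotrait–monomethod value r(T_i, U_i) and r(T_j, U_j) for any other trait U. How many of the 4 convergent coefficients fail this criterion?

2

Checking each validity diagonal entry against its comparison values:
Num (methods 1·2): 0.54 vs {0.38, 0.61, 0.50, 0.48, 0.40, 0.45} → fail.
Min (methods 1·2): 0.37 vs {0.38, 0.61, 0.43, 0.55, 0.25, 0.31} → fail.
Per (methods 1·2): 0.59 vs {0.50, 0.48, 0.43, 0.55, 0.36, 0.33} → pass.
HL (methods 1·2): 0.47 vs {0.40, 0.45, 0.25, 0.31, 0.36, 0.33} → pass.
2 of 4 fail.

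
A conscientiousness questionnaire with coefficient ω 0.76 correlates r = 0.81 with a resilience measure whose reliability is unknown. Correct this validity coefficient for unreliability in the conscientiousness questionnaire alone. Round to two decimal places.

Single correction: r_c = r_obs / √r_xx = 0.81 / √0.76 = 0.81 / 0.8718 ≈ 0.93.

0.93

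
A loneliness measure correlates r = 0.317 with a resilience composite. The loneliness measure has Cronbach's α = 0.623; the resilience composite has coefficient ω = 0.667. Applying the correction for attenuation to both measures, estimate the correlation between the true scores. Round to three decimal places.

0.492

r_true = r_obs / √(r_xx · r_yy) = 0.317 / √(0.623 × 0.667) = 0.317 / √0.415541 = 0.317 / 0.6446 ≈ 0.492.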